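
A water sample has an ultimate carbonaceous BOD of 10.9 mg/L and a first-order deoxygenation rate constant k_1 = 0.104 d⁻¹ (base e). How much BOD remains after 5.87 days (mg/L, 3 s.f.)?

L ≈ 5.92 mg/L

L_t = L₀ e^(−k_1 t) = 10.9 × e^(−0.104×5.87) = 10.9 × 0.5431 = 5.920 mg/L.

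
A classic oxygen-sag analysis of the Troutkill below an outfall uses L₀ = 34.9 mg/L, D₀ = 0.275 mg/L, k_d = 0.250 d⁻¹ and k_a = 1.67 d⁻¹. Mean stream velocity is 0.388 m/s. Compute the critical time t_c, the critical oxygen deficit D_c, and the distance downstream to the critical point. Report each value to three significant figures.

t_c ≈ 1.31 d; D_c ≈ 3.77 mg/L; x_c ≈ 43.8 km

With k_a/k_d = 6.680 and 1 − D₀(k_a−k_d)/(k_d L₀) = 0.9552,
t_c = ln(6.680 × 0.9552) / (1.67 − 0.250) = ln(6.381) / 1.420 = 1.853/1.420 = 1.305 d.
D_c = (k_d/k_a) L₀ e^(−k_d t_c) = (0.250/1.67) × 34.9 × e^(−0.250×1.305) = 0.1497 × 34.9 × 0.7216 = 3.770 mg/L.
x_c = v t_c = 0.388 m/s × 1.305 d × 86400 s/d = 43750 m ≈ 43.8 km.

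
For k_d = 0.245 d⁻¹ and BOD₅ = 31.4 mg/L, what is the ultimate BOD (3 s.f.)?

BOD₅ = L₀(1 − e^(−5k_d)) ⇒ L₀ = BOD₅ / (1 − e^(−5×0.245))
= 31.4 / (1 − 0.2938) = 31.4 / 0.7062 = 44.46 mg/L.

L₀ ≈ 44.5 mg/L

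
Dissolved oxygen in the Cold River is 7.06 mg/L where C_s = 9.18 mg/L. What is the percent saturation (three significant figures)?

76.9 % saturation

% saturation = C/C_s × 100 = 7.06/9.18 × 100 = 76.9 %.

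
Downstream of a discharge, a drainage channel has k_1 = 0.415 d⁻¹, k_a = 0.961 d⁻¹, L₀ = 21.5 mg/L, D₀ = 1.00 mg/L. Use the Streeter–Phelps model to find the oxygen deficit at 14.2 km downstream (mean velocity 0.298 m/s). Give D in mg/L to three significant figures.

Travel time t = x/v = 14.2 km / (0.298 m/s) = 14200 m / 0.298 m/s = 47650 s = 0.5515 d.
k_1 L₀/(k_a−k_1) = 0.415×21.5/(0.961−0.415) = 8.922/0.5460 = 16.34 mg/L.
e^(−k_1 t) = e^(−0.415×0.5515) = 0.7954; e^(−k_a t) = e^(−0.961×0.5515) = 0.5886.
D = 16.34 × (0.7954 − 0.5886) + 1.00 × 0.5886 = 3.380 + 0.5886 = 3.968 mg/L.

D ≈ 3.97 mg/L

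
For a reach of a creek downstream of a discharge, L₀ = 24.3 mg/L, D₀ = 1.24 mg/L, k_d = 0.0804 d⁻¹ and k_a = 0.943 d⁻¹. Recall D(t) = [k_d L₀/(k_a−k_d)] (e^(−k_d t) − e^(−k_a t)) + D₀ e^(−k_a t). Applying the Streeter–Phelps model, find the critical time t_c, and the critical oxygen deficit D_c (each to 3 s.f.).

With k_a/k_d = 11.73 and 1 − D₀(k_a−k_d)/(k_d L₀) = 0.4525,
t_c = ln(11.73 × 0.4525) / (0.943 − 0.0804) = ln(5.308) / 0.8626 = 1.669/0.8626 = 1.935 d.
D_c = (k_d/k_a) L₀ e^(−k_d t_c) = (0.0804/0.943) × 24.3 × e^(−0.0804×1.935) = 0.08526 × 24.3 × 0.8559 = 1.773 mg/L.

t_c ≈ 1.93 d; D_c ≈ 1.77 mg/L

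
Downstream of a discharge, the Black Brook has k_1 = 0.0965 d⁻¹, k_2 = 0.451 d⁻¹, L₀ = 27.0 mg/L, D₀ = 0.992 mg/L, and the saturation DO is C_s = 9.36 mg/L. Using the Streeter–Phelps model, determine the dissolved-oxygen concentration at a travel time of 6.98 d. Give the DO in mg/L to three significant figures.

DO ≈ 5.89 mg/L

k_1 L₀/(k_2−k_1) = 0.0965×27.0/(0.451−0.0965) = 2.606/0.3545 = 7.350 mg/L.
e^(−k_1 t) = e^(−0.0965×6.980) = 0.5099; e^(−k_2 t) = e^(−0.451×6.980) = 0.04294.
D = 7.350 × (0.5099 − 0.04294) + 0.992 × 0.04294 = 3.432 + 0.04260 = 3.475 mg/L.
DO = C_s − D = 9.36 − 3.475 = 5.885 mg/L.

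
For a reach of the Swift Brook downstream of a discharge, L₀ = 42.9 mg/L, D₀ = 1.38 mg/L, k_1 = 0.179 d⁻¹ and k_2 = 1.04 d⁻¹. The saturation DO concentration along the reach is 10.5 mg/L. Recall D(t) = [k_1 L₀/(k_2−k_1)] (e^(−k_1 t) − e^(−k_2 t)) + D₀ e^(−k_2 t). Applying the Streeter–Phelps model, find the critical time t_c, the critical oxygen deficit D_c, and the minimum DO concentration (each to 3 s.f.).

t_c ≈ 1.85 d; D_c ≈ 5.30 mg/L; min DO ≈ 5.20 mg/L

t_c = [1/(k_2−k_1)] ln[(k_2/k_1)(1 − D₀(k_2−k_1)/(k_1 L₀))]
= [1/(1.04−0.179)] ln[(1.04/0.179)(1 − 1.38×0.8610/(0.179×42.9))]
= (1/0.8610) ln[5.810 × 0.8453] = 1.161 × ln(4.911) = 1.161 × 1.591 = 1.848 d.
D_c = (k_1/k_2) L₀ e^(−k_1 t_c) = (0.179/1.04) × 42.9 × e^(−0.179×1.848) = 0.1721 × 42.9 × 0.7183 = 5.304 mg/L.
Minimum DO = C_s − D_c = 10.5 − 5.304 = 5.196 mg/L.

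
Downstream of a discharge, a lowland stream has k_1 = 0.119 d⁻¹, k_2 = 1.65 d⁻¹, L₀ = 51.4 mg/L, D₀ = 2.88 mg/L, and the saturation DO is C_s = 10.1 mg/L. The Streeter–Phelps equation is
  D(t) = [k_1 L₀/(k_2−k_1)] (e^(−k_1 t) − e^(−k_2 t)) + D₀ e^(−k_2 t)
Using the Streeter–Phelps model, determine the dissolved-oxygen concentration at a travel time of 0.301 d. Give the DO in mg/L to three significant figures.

k_1 L₀/(k_2−k_1) = 0.119×51.4/(1.65−0.119) = 6.117/1.531 = 3.995 mg/L.
e^(−k_1 t) = e^(−0.119×0.3010) = 0.9648; e^(−k_2 t) = e^(−1.65×0.3010) = 0.6086.
D = 3.995 × (0.9648 − 0.6086) + 2.88 × 0.6086 = 1.423 + 1.753 = 3.176 mg/L.
DO = C_s − D = 10.1 − 3.176 = 6.924 mg/L.

DO ≈ 6.92 mg/L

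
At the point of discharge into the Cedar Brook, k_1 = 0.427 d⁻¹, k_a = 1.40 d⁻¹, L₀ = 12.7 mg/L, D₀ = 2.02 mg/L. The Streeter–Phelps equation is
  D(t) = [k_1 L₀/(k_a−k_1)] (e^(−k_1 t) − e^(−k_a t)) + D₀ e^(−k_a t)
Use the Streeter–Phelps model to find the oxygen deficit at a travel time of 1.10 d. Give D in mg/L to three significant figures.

D ≈ 2.72 mg/L

k_1 L₀/(k_a−k_1) = 0.427×12.7/(1.40−0.427) = 5.423/0.9730 = 5.573 mg/L.
e^(−k_1 t) = e^(−0.427×1.100) = 0.6252; e^(−k_a t) = e^(−1.40×1.100) = 0.2144.
D = 5.573 × (0.6252 − 0.2144) + 2.02 × 0.2144 = 2.290 + 0.4330 = 2.723 mg/L.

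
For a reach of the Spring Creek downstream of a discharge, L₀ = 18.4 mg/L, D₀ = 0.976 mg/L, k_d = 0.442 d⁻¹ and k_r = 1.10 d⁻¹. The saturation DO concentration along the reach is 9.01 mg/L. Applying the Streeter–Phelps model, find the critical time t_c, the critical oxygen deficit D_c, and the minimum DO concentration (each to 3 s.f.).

t_c ≈ 1.26 d; D_c ≈ 4.24 mg/L; min DO ≈ 4.77 mg/L

t_c = [1/(k_r−k_d)] ln[(k_r/k_d)(1 − D₀(k_r−k_d)/(k_d L₀))]
= [1/(1.10−0.442)] ln[(1.10/0.442)(1 − 0.976×0.6580/(0.442×18.4))]
= (1/0.6580) ln[2.489 × 0.9210] = 1.520 × ln(2.292) = 1.520 × 0.8295 = 1.261 d.
D_c = (k_d/k_r) L₀ e^(−k_d t_c) = (0.442/1.10) × 18.4 × e^(−0.442×1.261) = 0.4018 × 18.4 × 0.5728 = 4.235 mg/L.
Minimum DO = C_s − D_c = 9.01 − 4.235 = 4.775 mg/L.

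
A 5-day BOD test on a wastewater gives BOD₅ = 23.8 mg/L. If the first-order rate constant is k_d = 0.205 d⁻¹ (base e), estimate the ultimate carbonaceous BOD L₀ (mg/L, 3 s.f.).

L₀ ≈ 37.1 mg/L

BOD₅ = L₀(1 − e^(−5k_d)) ⇒ L₀ = BOD₅ / (1 − e^(−5×0.205))
= 23.8 / (1 − 0.3588) = 23.8 / 0.6412 = 37.12 mg/L.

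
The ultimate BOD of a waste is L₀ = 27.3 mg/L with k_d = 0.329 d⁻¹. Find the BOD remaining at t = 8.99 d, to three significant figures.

L_t = L₀ e^(−k_d t) = 27.3 × e^(−0.329×8.99) = 27.3 × 0.05194 = 1.418 mg/L.

L ≈ 1.42 mg/L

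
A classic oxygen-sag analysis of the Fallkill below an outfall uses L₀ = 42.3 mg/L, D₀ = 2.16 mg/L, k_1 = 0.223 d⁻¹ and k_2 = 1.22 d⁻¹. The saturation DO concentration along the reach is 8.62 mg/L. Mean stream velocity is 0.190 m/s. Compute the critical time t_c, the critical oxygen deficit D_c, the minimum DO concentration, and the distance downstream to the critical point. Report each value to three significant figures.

t_c = [1/(k_2−k_1)] ln[(k_2/k_1)(1 − D₀(k_2−k_1)/(k_1 L₀))]
= [1/(1.22−0.223)] ln[(1.22/0.223)(1 − 2.16×0.9970/(0.223×42.3))]
= (1/0.9970) ln[5.471 × 0.7717] = 1.003 × ln(4.222) = 1.003 × 1.440 = 1.445 d.
L(t_c) = L₀ e^(−k_1 t_c) = 42.3 × 0.7246 = 30.65 mg/L, and at the critical point k_2 D_c = k_1 L, so D_c = (0.223/1.22) × 30.65 = 5.602 mg/L.
Minimum DO = C_s − D_c = 8.62 − 5.602 = 3.018 mg/L.
x_c = v t_c = 0.190 m/s × 1.445 d × 86400 s/d = 23710 m ≈ 23.7 km.

t_c ≈ 1.44 d; D_c ≈ 5.60 mg/L; min DO ≈ 3.02 mg/L; x_c ≈ 23.7 km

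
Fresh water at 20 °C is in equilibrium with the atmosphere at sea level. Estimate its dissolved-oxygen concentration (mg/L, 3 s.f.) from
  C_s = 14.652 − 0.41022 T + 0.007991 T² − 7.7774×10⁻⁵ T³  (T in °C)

C_s = 14.652 − 0.41022×20 + 0.007991×20² − 7.7774×10⁻⁵×20³ = 9.022 mg/L.

C_s ≈ 9.02 mg/L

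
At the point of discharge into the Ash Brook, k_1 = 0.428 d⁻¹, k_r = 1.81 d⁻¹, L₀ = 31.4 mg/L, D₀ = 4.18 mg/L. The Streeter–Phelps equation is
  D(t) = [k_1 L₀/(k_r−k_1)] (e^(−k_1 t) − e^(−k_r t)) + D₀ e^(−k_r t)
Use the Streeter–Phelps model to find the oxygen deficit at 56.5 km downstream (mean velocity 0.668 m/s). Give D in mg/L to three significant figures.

Travel time t = x/v = 56.5 km / (0.668 m/s) = 56500 m / 0.668 m/s = 84580 s = 0.9789 d.
k_1 L₀/(k_r−k_1) = 0.428×31.4/(1.81−0.428) = 13.44/1.382 = 9.724 mg/L.
e^(−k_1 t) = e^(−0.428×0.9789) = 0.6577; e^(−k_r t) = e^(−1.81×0.9789) = 0.1700.
D = 9.724 × (0.6577 − 0.1700) + 4.18 × 0.1700 = 4.743 + 0.7106 = 5.453 mg/L.

D ≈ 5.45 mg/L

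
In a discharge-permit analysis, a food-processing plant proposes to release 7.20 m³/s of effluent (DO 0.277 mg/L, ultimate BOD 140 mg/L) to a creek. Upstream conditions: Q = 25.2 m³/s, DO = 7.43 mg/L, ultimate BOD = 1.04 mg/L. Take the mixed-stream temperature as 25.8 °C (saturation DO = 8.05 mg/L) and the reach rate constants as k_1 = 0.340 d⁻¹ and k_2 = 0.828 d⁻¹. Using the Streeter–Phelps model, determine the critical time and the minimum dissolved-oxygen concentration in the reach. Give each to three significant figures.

Mixed DO = (25.2×7.43 + 7.20×0.277)/(25.2+7.20) = 189.2/32.40 = 5.840 mg/L.
Mixed L₀ = (25.2×1.04 + 7.20×140)/(32.40) = 1034/32.40 = 31.92 mg/L.
Initial deficit D₀ = C_s − DO₀ = 8.05 − 5.840 = 2.210 mg/L.
t_c = (1/0.4880) ln[(0.828/0.340)(1 − 2.210×0.4880/(0.340×31.92))] = 2.049 × ln(2.193) = 1.609 d.
D_c = (0.340/0.828) × 31.92 × e^(−0.340×1.609) = 0.4106 × 31.92 × 0.5786 = 7.583 mg/L.
Minimum DO = 8.05 − 7.583 = 0.4667 mg/L.

t_c ≈ 1.61 d; minimum DO ≈ 0.467 mg/L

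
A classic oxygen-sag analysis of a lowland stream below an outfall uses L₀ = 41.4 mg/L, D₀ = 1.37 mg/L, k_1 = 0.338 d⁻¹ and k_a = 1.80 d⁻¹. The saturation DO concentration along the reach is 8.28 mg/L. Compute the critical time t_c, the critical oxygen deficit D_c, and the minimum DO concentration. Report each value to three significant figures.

t_c ≈ 1.04 d; D_c ≈ 5.47 mg/L; min DO ≈ 2.81 mg/L

At the critical point dD/dt = 0, so k_1 L₀ e^(−k_1 t) = k_a D. Substituting D(t) from the Streeter–Phelps equation and solving for t gives
t_c = ln[(k_a/k_1)(1 − D₀(k_a−k_1)/(k_1 L₀))] / (k_a−k_1).
Here k_a−k_1 = 1.462 d⁻¹ and 1 − D₀(k_a−k_1)/(k_1 L₀) = 1 − 1.37×1.462/(0.338×41.4) = 0.8569, so
t_c = ln(5.325 × 0.8569) / 1.462 = 1.518 / 1.462 = 1.038 d.
L(t_c) = L₀ e^(−k_1 t_c) = 41.4 × 0.7040 = 29.15 mg/L, and at the critical point k_a D_c = k_1 L, so D_c = (0.338/1.80) × 29.15 = 5.473 mg/L.
Minimum DO = C_s − D_c = 8.28 − 5.473 = 2.807 mg/L.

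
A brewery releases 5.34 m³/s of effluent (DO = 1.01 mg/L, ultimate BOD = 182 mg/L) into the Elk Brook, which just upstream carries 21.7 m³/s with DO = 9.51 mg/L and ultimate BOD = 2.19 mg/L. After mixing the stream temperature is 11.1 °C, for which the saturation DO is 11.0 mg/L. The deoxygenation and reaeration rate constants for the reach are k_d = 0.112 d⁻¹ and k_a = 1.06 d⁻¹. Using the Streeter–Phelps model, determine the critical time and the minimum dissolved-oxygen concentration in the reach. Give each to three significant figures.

Mixed DO = (21.7×9.51 + 5.34×1.01)/(21.7+5.34) = 211.8/27.04 = 7.831 mg/L.
Mixed L₀ = (21.7×2.19 + 5.34×182)/(27.04) = 1019/27.04 = 37.70 mg/L.
Initial deficit D₀ = C_s − DO₀ = 11.0 − 7.831 = 3.169 mg/L.
t_c = (1/0.9480) ln[(1.06/0.112)(1 − 3.169×0.9480/(0.112×37.70))] = 1.055 × ln(2.731) = 1.060 d.
D_c = (0.112/1.06) × 37.70 × e^(−0.112×1.060) = 0.1057 × 37.70 × 0.8881 = 3.538 mg/L.
Minimum DO = 11.0 − 3.538 = 7.462 mg/L.

t_c ≈ 1.06 d; minimum DO ≈ 7.46 mg/L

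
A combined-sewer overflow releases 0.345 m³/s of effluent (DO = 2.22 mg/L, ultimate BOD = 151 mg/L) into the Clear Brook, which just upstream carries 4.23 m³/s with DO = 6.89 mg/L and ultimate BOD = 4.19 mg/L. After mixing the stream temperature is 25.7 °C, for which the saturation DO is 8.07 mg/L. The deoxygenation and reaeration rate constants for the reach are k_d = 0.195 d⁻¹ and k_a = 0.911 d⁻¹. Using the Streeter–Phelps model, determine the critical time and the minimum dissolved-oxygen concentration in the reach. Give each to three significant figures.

Mixed DO = (4.23×6.89 + 0.345×2.22)/(4.23+0.345) = 29.91/4.575 = 6.538 mg/L.
Mixed L₀ = (4.23×4.19 + 0.345×151)/(4.575) = 69.82/4.575 = 15.26 mg/L.
Initial deficit D₀ = C_s − DO₀ = 8.07 − 6.538 = 1.532 mg/L.
t_c = (1/0.7160) ln[(0.911/0.195)(1 − 1.532×0.7160/(0.195×15.26))] = 1.397 × ln(2.950) = 1.511 d.
D_c = (0.195/0.911) × 15.26 × e^(−0.195×1.511) = 0.2141 × 15.26 × 0.7448 = 2.433 mg/L.
Minimum DO = 8.07 − 2.433 = 5.637 mg/L.

t_c ≈ 1.51 d; minimum DO ≈ 5.64 mg/L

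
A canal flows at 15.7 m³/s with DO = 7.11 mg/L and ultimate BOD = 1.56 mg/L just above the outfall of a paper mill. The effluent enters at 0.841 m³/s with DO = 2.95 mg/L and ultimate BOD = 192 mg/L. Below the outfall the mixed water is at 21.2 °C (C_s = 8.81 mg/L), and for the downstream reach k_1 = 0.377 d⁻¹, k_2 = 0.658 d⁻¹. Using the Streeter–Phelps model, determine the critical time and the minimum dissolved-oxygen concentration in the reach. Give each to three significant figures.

t_c ≈ 1.50 d; minimum DO ≈ 5.15 mg/L

Mixed DO = (15.7×7.11 + 0.841×2.95)/(15.7+0.841) = 114.1/16.54 = 6.898 mg/L.
Mixed L₀ = (15.7×1.56 + 0.841×192)/(16.54) = 186.0/16.54 = 11.24 mg/L.
Initial deficit D₀ = C_s − DO₀ = 8.81 − 6.898 = 1.912 mg/L.
t_c = (1/0.2810) ln[(0.658/0.377)(1 − 1.912×0.2810/(0.377×11.24))] = 3.559 × ln(1.524) = 1.500 d.
D_c = (0.377/0.658) × 11.24 × e^(−0.377×1.500) = 0.5729 × 11.24 × 0.5681 = 3.659 mg/L.
Minimum DO = 8.81 − 3.659 = 5.151 mg/L.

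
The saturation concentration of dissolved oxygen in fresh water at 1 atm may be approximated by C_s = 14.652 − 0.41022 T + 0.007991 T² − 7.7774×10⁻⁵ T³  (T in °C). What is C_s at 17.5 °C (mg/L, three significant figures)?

C_s ≈ 9.50 mg/L

C_s = 14.652 − 0.41022×17.5 + 0.007991×17.5² − 7.7774×10⁻⁵×17.5³ = 9.504 mg/L.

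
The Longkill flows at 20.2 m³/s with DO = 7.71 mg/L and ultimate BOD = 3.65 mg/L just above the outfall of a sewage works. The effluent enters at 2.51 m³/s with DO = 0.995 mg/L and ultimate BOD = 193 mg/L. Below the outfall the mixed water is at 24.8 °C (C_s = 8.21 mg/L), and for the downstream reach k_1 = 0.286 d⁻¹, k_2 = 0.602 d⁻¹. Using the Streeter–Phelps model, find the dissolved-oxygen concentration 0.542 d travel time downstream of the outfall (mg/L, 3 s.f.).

Mixed DO = (20.2×7.71 + 2.51×0.995)/(20.2+2.51) = 158.2/22.71 = 6.968 mg/L.
Mixed L₀ = (20.2×3.65 + 2.51×193)/(22.71) = 558.2/22.71 = 24.58 mg/L.
Initial deficit D₀ = C_s − DO₀ = 8.21 − 6.968 = 1.242 mg/L.
D(0.542) = [0.286×24.58/(0.602−0.286)](e^(−0.286×0.542) − e^(−0.602×0.542)) + 1.242 e^(−0.602×0.542)
= 22.24 × (0.8564 − 0.7216) + 1.242 × 0.7216 = 3.895 mg/L.
DO = 8.21 − 3.895 = 4.315 mg/L.

DO ≈ 4.32 mg/L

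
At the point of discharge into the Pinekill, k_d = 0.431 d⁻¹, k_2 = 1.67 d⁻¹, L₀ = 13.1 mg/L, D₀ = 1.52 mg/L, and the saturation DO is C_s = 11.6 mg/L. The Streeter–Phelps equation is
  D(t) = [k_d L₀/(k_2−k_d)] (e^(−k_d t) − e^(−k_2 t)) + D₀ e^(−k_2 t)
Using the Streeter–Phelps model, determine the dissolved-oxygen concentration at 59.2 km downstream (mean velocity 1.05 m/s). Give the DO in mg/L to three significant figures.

DO ≈ 9.18 mg/L

Travel time t = x/v = 59.2 km / (1.05 m/s) = 59200 m / 1.05 m/s = 56380 s = 0.6526 d.
k_d L₀/(k_2−k_d) = 0.431×13.1/(1.67−0.431) = 5.646/1.239 = 4.557 mg/L.
e^(−k_d t) = e^(−0.431×0.6526) = 0.7548; e^(−k_2 t) = e^(−1.67×0.6526) = 0.3363.
D = 4.557 × (0.7548 − 0.3363) + 1.52 × 0.3363 = 1.907 + 0.5112 = 2.418 mg/L.
DO = C_s − D = 11.6 − 2.418 = 9.182 mg/L.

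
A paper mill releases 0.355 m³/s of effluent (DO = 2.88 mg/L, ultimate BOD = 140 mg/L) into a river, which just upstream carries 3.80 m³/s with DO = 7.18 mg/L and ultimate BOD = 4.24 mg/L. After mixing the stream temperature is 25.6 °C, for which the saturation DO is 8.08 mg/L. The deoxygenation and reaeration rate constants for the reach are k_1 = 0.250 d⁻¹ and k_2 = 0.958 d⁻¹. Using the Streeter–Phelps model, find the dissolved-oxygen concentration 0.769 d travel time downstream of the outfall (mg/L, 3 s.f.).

DO ≈ 5.54 mg/L

Mixed DO = (3.80×7.18 + 0.355×2.88)/(3.80+0.355) = 28.31/4.155 = 6.813 mg/L.
Mixed L₀ = (3.80×4.24 + 0.355×140)/(4.155) = 65.81/4.155 = 15.84 mg/L.
Initial deficit D₀ = C_s − DO₀ = 8.08 − 6.813 = 1.267 mg/L.
D(0.769) = [0.250×15.84/(0.958−0.250)](e^(−0.250×0.769) − e^(−0.958×0.769)) + 1.267 e^(−0.958×0.769)
= 5.593 × (0.8251 − 0.4787) + 1.267 × 0.4787 = 2.544 mg/L.
DO = 8.08 − 2.544 = 5.536 mg/L.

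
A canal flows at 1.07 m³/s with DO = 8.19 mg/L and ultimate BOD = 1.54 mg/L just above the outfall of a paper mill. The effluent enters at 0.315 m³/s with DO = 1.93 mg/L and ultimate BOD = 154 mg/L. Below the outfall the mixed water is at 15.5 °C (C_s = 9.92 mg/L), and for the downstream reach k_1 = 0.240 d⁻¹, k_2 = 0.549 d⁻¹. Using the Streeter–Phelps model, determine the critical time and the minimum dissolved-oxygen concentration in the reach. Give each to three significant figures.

t_c ≈ 2.29 d; minimum DO ≈ 0.789 mg/L

Mixed DO = (1.07×8.19 + 0.315×1.93)/(1.07+0.315) = 9.371/1.385 = 6.766 mg/L.
Mixed L₀ = (1.07×1.54 + 0.315×154)/(1.385) = 50.16/1.385 = 36.22 mg/L.
Initial deficit D₀ = C_s − DO₀ = 9.92 − 6.766 = 3.154 mg/L.
t_c = (1/0.3090) ln[(0.549/0.240)(1 − 3.154×0.3090/(0.240×36.22))] = 3.236 × ln(2.031) = 2.293 d.
D_c = (0.240/0.549) × 36.22 × e^(−0.240×2.293) = 0.4372 × 36.22 × 0.5768 = 9.131 mg/L.
Minimum DO = 9.92 − 9.131 = 0.7888 mg/L.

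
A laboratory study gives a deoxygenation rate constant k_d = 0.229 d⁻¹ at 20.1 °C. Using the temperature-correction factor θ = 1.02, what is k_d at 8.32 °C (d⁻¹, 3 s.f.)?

k_d(T₂) = k_d(T₁) · θ^(T₂−T₁) = 0.229 × 1.02^(8.32−20.1)
= 0.229 × 1.02^-11.8 = 0.229 × 0.7919 = 0.1814 d⁻¹.

k_d ≈ 0.181 d⁻¹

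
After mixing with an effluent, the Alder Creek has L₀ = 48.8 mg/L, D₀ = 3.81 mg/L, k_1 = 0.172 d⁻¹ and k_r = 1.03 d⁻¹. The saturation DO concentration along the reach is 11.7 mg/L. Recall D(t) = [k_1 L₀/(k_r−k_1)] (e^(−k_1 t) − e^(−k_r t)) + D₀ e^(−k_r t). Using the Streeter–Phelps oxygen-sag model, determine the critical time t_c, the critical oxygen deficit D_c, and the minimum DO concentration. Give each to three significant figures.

With k_r/k_1 = 5.988 and 1 − D₀(k_r−k_1)/(k_1 L₀) = 0.6105,
t_c = ln(5.988 × 0.6105) / (1.03 − 0.172) = ln(3.656) / 0.8580 = 1.296/0.8580 = 1.511 d.
L(t_c) = L₀ e^(−k_1 t_c) = 48.8 × 0.7711 = 37.63 mg/L, and at the critical point k_r D_c = k_1 L, so D_c = (0.172/1.03) × 37.63 = 6.284 mg/L.
Minimum DO = C_s − D_c = 11.7 − 6.284 = 5.416 mg/L.

t_c ≈ 1.51 d; D_c ≈ 6.28 mg/L; min DO ≈ 5.42 mg/L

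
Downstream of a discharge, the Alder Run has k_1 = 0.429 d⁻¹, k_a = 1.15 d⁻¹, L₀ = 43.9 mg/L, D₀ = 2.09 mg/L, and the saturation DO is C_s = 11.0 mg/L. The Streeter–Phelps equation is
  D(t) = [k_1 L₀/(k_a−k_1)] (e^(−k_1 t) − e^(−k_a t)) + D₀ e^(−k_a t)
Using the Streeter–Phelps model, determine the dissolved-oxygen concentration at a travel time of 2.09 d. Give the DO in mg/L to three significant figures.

DO ≈ 2.52 mg/L

k_1 L₀/(k_a−k_1) = 0.429×43.9/(1.15−0.429) = 18.83/0.7210 = 26.12 mg/L.
e^(−k_1 t) = e^(−0.429×2.090) = 0.4080; e^(−k_a t) = e^(−1.15×2.090) = 0.09040.
D = 26.12 × (0.4080 − 0.09040) + 2.09 × 0.09040 = 8.295 + 0.1889 = 8.484 mg/L.
DO = C_s − D = 11.0 − 8.484 = 2.516 mg/L.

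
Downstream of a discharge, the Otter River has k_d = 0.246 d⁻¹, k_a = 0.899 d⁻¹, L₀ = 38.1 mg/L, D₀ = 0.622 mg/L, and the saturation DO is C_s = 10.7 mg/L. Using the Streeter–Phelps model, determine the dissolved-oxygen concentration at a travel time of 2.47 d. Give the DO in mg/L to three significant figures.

k_d L₀/(k_a−k_d) = 0.246×38.1/(0.899−0.246) = 9.373/0.6530 = 14.35 mg/L.
e^(−k_d t) = e^(−0.246×2.470) = 0.5446; e^(−k_a t) = e^(−0.899×2.470) = 0.1086.
D = 14.35 × (0.5446 − 0.1086) + 0.622 × 0.1086 = 6.259 + 0.06752 = 6.327 mg/L.
DO = C_s − D = 10.7 − 6.327 = 4.373 mg/L.

DO ≈ 4.37 mg/L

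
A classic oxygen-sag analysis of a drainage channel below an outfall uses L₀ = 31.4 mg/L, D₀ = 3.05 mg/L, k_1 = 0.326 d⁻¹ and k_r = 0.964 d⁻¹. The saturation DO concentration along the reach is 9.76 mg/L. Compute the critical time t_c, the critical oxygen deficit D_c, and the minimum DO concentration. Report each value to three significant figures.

At the critical point dD/dt = 0, so k_1 L₀ e^(−k_1 t) = k_r D. Substituting D(t) from the Streeter–Phelps equation and solving for t gives
t_c = ln[(k_r/k_1)(1 − D₀(k_r−k_1)/(k_1 L₀))] / (k_r−k_1).
Here k_r−k_1 = 0.6380 d⁻¹ and 1 − D₀(k_r−k_1)/(k_1 L₀) = 1 − 3.05×0.6380/(0.326×31.4) = 0.8099, so
t_c = ln(2.957 × 0.8099) / 0.6380 = 0.8734 / 0.6380 = 1.369 d.
D_c = (k_1/k_r) L₀ e^(−k_1 t_c) = (0.326/0.964) × 31.4 × e^(−0.326×1.369) = 0.3382 × 31.4 × 0.6400 = 6.796 mg/L.
Minimum DO = C_s − D_c = 9.76 − 6.796 = 2.964 mg/L.

t_c ≈ 1.37 d; D_c ≈ 6.80 mg/L; min DO ≈ 2.96 mg/L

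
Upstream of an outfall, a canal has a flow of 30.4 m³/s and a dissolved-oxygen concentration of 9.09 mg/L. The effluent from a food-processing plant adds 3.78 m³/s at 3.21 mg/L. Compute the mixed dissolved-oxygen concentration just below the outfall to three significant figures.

8.44 mg/L

Flow-weighted mixing: C = (Q_r C_r + Q_w C_w)/(Q_r + Q_w)
= (30.4×9.09 + 3.78×3.21)/(30.4 + 3.78) = 288.5/34.18 = 8.440 mg/L.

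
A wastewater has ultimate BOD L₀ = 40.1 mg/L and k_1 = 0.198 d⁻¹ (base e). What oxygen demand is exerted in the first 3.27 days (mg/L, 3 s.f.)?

y ≈ 19.1 mg/L

y_t = L₀(1 − e^(−k_1 t)) = 40.1 × (1 − e^(−0.198×3.27))
= 40.1 × (1 − 0.5234) = 40.1 × 0.4766 = 19.11 mg/L.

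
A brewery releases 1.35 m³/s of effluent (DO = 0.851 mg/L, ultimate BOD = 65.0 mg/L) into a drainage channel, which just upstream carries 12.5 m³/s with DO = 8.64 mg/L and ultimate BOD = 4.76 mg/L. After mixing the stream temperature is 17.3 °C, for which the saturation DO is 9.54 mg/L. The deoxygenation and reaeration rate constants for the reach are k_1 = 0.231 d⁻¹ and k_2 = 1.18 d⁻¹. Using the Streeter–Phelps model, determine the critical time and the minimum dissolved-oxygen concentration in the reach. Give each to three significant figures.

t_c ≈ 0.639 d; minimum DO ≈ 7.74 mg/L

Mixed DO = (12.5×8.64 + 1.35×0.851)/(12.5+1.35) = 109.1/13.85 = 7.881 mg/L.
Mixed L₀ = (12.5×4.76 + 1.35×65.0)/(13.85) = 147.2/13.85 = 10.63 mg/L.
Initial deficit D₀ = C_s − DO₀ = 9.54 − 7.881 = 1.659 mg/L.
t_c = (1/0.9490) ln[(1.18/0.231)(1 − 1.659×0.9490/(0.231×10.63))] = 1.054 × ln(1.833) = 0.6386 d.
D_c = (0.231/1.18) × 10.63 × e^(−0.231×0.6386) = 0.1958 × 10.63 × 0.8628 = 1.796 mg/L.
Minimum DO = 9.54 − 1.796 = 7.744 mg/L.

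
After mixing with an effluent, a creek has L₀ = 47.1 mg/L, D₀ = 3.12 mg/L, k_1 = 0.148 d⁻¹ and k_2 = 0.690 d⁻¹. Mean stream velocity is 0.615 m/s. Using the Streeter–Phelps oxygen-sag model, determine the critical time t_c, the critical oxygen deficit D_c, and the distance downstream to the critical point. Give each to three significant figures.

At the critical point dD/dt = 0, so k_1 L₀ e^(−k_1 t) = k_2 D. Substituting D(t) from the Streeter–Phelps equation and solving for t gives
t_c = ln[(k_2/k_1)(1 − D₀(k_2−k_1)/(k_1 L₀))] / (k_2−k_1).
Here k_2−k_1 = 0.5420 d⁻¹ and 1 − D₀(k_2−k_1)/(k_1 L₀) = 1 − 3.12×0.5420/(0.148×47.1) = 0.7574, so
t_c = ln(4.662 × 0.7574) / 0.5420 = 1.262 / 0.5420 = 2.328 d.
D_c = (k_1/k_2) L₀ e^(−k_1 t_c) = (0.148/0.690) × 47.1 × e^(−0.148×2.328) = 0.2145 × 47.1 × 0.7086 = 7.158 mg/L.
x_c = v t_c = 0.615 m/s × 2.328 d × 86400 s/d = 123700 m ≈ 124 km.

t_c ≈ 2.33 d; D_c ≈ 7.16 mg/L; x_c ≈ 124 km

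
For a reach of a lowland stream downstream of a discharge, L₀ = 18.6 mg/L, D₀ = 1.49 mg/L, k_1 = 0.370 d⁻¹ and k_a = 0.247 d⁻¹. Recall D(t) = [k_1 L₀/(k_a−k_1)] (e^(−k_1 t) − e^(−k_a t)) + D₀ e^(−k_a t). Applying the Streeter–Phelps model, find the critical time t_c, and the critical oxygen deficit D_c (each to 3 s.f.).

With k_a/k_1 = 0.6676 and 1 − D₀(k_a−k_1)/(k_1 L₀) = 1.027,
t_c = ln(0.6676 × 1.027) / (0.247 − 0.370) = ln(0.6853) / -0.1230 = -0.3778/-0.1230 = 3.072 d.
D_c = (k_1/k_a) L₀ e^(−k_1 t_c) = (0.370/0.247) × 18.6 × e^(−0.370×3.072) = 1.498 × 18.6 × 0.3209 = 8.942 mg/L.

t_c ≈ 3.07 d; D_c ≈ 8.94 mg/L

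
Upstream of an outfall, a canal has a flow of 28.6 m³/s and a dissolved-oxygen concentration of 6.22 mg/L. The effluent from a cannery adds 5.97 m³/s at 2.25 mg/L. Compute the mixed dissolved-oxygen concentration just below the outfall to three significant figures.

Flow-weighted mixing: C = (Q_r C_r + Q_w C_w)/(Q_r + Q_w)
= (28.6×6.22 + 5.97×2.25)/(28.6 + 5.97) = 191.3/34.57 = 5.534 mg/L.

5.53 mg/L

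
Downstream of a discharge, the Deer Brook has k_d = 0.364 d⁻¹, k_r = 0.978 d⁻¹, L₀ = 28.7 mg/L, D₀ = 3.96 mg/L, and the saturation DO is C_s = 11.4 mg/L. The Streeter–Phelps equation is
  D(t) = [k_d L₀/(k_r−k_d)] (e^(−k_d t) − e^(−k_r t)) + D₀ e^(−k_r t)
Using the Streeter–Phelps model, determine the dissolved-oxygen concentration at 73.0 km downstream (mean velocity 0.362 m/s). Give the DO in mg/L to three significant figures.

DO ≈ 5.46 mg/L

Travel time t = x/v = 73.0 km / (0.362 m/s) = 73000 m / 0.362 m/s = 201700 s = 2.334 d.
k_d L₀/(k_r−k_d) = 0.364×28.7/(0.978−0.364) = 10.45/0.6140 = 17.01 mg/L.
e^(−k_d t) = e^(−0.364×2.334) = 0.4276; e^(−k_r t) = e^(−0.978×2.334) = 0.1020.
D = 17.01 × (0.4276 − 0.1020) + 3.96 × 0.1020 = 5.540 + 0.4040 = 5.944 mg/L.
DO = C_s − D = 11.4 − 5.944 = 5.456 mg/L.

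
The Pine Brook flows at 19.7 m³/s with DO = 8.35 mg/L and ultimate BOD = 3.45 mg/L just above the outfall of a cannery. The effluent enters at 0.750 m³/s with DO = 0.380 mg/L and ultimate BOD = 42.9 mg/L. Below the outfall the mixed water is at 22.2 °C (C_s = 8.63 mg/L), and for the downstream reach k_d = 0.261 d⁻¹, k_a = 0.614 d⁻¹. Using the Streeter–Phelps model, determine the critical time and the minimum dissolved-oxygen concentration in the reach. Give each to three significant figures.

t_c ≈ 1.94 d; minimum DO ≈ 7.37 mg/L

Mixed DO = (19.7×8.35 + 0.750×0.380)/(19.7+0.750) = 164.8/20.45 = 8.058 mg/L.
Mixed L₀ = (19.7×3.45 + 0.750×42.9)/(20.45) = 100.1/20.45 = 4.897 mg/L.
Initial deficit D₀ = C_s − DO₀ = 8.63 − 8.058 = 0.5723 mg/L.
t_c = (1/0.3530) ln[(0.614/0.261)(1 − 0.5723×0.3530/(0.261×4.897))] = 2.833 × ln(1.981) = 1.936 d.
D_c = (0.261/0.614) × 4.897 × e^(−0.261×1.936) = 0.4251 × 4.897 × 0.6033 = 1.256 mg/L.
Minimum DO = 8.63 − 1.256 = 7.374 mg/L.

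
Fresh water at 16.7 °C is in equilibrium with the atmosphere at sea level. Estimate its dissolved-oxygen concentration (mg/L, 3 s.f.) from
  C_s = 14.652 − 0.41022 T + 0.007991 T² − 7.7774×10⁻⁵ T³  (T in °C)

C_s ≈ 9.67 mg/L

C_s = 14.652 − 0.41022×16.7 + 0.007991×16.7² − 7.7774×10⁻⁵×16.7³ = 9.668 mg/L.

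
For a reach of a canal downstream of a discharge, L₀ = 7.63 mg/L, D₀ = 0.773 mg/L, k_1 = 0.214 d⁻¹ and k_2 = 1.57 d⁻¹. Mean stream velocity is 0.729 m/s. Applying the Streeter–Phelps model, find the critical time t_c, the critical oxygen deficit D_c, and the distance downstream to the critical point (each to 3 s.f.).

With k_2/k_1 = 7.336 and 1 − D₀(k_2−k_1)/(k_1 L₀) = 0.3581,
t_c = ln(7.336 × 0.3581) / (1.57 − 0.214) = ln(2.627) / 1.356 = 0.9658/1.356 = 0.7122 d.
D_c = (k_1/k_2) L₀ e^(−k_1 t_c) = (0.214/1.57) × 7.63 × e^(−0.214×0.7122) = 0.1363 × 7.63 × 0.8586 = 0.8930 mg/L.
x_c = v t_c = 0.729 m/s × 0.7122 d × 86400 s/d = 44860 m ≈ 44.9 km.

t_c ≈ 0.712 d; D_c ≈ 0.893 mg/L; x_c ≈ 44.9 km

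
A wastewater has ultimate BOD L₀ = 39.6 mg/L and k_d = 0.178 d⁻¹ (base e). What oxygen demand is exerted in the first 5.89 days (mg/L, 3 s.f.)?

y ≈ 25.7 mg/L

y_t = L₀(1 − e^(−k_d t)) = 39.6 × (1 − e^(−0.178×5.89))
= 39.6 × (1 − 0.3505) = 39.6 × 0.6495 = 25.72 mg/L.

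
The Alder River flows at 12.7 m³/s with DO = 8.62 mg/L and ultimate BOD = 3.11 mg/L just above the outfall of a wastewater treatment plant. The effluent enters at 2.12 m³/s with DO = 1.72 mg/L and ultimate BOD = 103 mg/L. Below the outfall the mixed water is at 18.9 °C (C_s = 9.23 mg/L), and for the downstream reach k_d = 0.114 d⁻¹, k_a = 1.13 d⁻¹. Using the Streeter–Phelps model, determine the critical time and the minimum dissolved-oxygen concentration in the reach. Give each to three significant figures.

t_c ≈ 0.581 d; minimum DO ≈ 7.59 mg/L

Mixed DO = (12.7×8.62 + 2.12×1.72)/(12.7+2.12) = 113.1/14.82 = 7.633 mg/L.
Mixed L₀ = (12.7×3.11 + 2.12×103)/(14.82) = 257.9/14.82 = 17.40 mg/L.
Initial deficit D₀ = C_s − DO₀ = 9.23 − 7.633 = 1.597 mg/L.
t_c = (1/1.016) ln[(1.13/0.114)(1 − 1.597×1.016/(0.114×17.40))] = 0.9843 × ln(1.804) = 0.5805 d.
D_c = (0.114/1.13) × 17.40 × e^(−0.114×0.5805) = 0.1009 × 17.40 × 0.9360 = 1.643 mg/L.
Minimum DO = 9.23 − 1.643 = 7.587 mg/L.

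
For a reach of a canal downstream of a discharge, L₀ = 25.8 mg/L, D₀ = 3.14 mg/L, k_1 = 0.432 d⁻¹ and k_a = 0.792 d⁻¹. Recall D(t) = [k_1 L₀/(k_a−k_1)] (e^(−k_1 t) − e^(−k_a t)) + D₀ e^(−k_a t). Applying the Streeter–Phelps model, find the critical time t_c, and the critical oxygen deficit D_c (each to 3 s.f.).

t_c ≈ 1.39 d; D_c ≈ 7.73 mg/L

With k_a/k_1 = 1.833 and 1 − D₀(k_a−k_1)/(k_1 L₀) = 0.8986,
t_c = ln(1.833 × 0.8986) / (0.792 − 0.432) = ln(1.647) / 0.3600 = 0.4992/0.3600 = 1.387 d.
L(t_c) = L₀ e^(−k_1 t_c) = 25.8 × 0.5493 = 14.17 mg/L, and at the critical point k_a D_c = k_1 L, so D_c = (0.432/0.792) × 14.17 = 7.731 mg/L.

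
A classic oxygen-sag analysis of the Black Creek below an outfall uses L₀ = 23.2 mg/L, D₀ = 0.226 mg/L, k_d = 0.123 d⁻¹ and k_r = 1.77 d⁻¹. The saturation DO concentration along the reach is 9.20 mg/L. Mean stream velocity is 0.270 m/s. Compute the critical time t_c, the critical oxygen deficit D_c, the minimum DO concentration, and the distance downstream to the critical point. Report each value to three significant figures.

At the critical point dD/dt = 0, so k_d L₀ e^(−k_d t) = k_r D. Substituting D(t) from the Streeter–Phelps equation and solving for t gives
t_c = ln[(k_r/k_d)(1 − D₀(k_r−k_d)/(k_d L₀))] / (k_r−k_d).
Here k_r−k_d = 1.647 d⁻¹ and 1 − D₀(k_r−k_d)/(k_d L₀) = 1 − 0.226×1.647/(0.123×23.2) = 0.8696, so
t_c = ln(14.39 × 0.8696) / 1.647 = 2.527 / 1.647 = 1.534 d.
D_c = (k_d/k_r) L₀ e^(−k_d t_c) = (0.123/1.77) × 23.2 × e^(−0.123×1.534) = 0.06949 × 23.2 × 0.8280 = 1.335 mg/L.
Minimum DO = C_s − D_c = 9.20 − 1.335 = 7.865 mg/L.
x_c = v t_c = 0.270 m/s × 1.534 d × 86400 s/d = 35790 m ≈ 35.8 km.

t_c ≈ 1.53 d; D_c ≈ 1.33 mg/L; min DO ≈ 7.87 mg/L; x_c ≈ 35.8 km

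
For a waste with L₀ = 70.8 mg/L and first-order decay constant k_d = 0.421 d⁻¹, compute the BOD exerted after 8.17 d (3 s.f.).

y ≈ 68.5 mg/L

y_t = L₀(1 − e^(−k_d t)) = 70.8 × (1 − e^(−0.421×8.17))
= 70.8 × (1 − 0.03208) = 70.8 × 0.9679 = 68.53 mg/L.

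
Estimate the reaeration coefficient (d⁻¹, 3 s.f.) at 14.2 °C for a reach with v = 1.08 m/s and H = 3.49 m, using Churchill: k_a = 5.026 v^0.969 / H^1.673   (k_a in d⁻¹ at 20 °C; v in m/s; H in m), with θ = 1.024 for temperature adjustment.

k_a(20) = 5.026 × 1.08^0.969 / 3.49^1.673 = 5.026 × 1.077 / 8.094 = 0.6691 d⁻¹.
k_a(14.2) = 0.6691 × 1.024^(14.2−20) = 0.6691 × 0.8715 = 0.5831 d⁻¹.

k_a ≈ 0.583 d⁻¹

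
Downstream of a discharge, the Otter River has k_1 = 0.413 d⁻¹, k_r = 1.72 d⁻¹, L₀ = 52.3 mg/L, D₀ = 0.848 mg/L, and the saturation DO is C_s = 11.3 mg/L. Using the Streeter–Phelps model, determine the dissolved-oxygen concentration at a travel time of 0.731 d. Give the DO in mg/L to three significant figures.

DO ≈ 3.54 mg/L

k_1 L₀/(k_r−k_1) = 0.413×52.3/(1.72−0.413) = 21.60/1.307 = 16.53 mg/L.
e^(−k_1 t) = e^(−0.413×0.7310) = 0.7394; e^(−k_r t) = e^(−1.72×0.7310) = 0.2844.
D = 16.53 × (0.7394 − 0.2844) + 0.848 × 0.2844 = 7.519 + 0.2412 = 7.761 mg/L.
DO = C_s − D = 11.3 − 7.761 = 3.539 mg/L.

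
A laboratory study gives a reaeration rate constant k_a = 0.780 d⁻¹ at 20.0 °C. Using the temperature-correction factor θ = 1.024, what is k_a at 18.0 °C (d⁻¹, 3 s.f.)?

k_a(T₂) = k_a(T₁) · θ^(T₂−T₁) = 0.780 × 1.024^(18.0−20.0)
= 0.780 × 1.024^-2.00 = 0.780 × 0.9537 = 0.7439 d⁻¹.

k_a ≈ 0.744 d⁻¹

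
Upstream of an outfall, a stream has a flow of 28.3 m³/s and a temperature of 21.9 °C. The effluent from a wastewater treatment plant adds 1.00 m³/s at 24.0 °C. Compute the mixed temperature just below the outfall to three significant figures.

22.0 °C

Flow-weighted mixing: C = (Q_r C_r + Q_w C_w)/(Q_r + Q_w)
= (28.3×21.9 + 1.00×24.0)/(28.3 + 1.00) = 643.8/29.30 = 21.97 °C.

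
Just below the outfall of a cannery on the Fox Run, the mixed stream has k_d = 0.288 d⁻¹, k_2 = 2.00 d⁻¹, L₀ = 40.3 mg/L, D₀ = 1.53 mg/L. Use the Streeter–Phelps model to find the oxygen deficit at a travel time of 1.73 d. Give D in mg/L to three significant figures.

k_d L₀/(k_2−k_d) = 0.288×40.3/(2.00−0.288) = 11.61/1.712 = 6.779 mg/L.
e^(−k_d t) = e^(−0.288×1.730) = 0.6076; e^(−k_2 t) = e^(−2.00×1.730) = 0.03143.
D = 6.779 × (0.6076 − 0.03143) + 1.53 × 0.03143 = 3.906 + 0.04809 = 3.954 mg/L.

D ≈ 3.95 mg/L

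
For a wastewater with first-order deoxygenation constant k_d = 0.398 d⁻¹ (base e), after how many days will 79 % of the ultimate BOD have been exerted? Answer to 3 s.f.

y/L₀ = 1 − e^(−k_d t) = 0.79 ⇒ e^(−k_d t) = 0.210
t = −ln(0.210) / 0.398 = 1.561 / 0.398 = 3.921 d.

t ≈ 3.92 d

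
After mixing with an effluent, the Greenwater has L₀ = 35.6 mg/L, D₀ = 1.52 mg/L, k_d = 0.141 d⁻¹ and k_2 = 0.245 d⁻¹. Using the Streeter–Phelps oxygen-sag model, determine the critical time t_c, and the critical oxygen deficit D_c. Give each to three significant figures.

t_c ≈ 5.00 d; D_c ≈ 10.1 mg/L

t_c = [1/(k_2−k_d)] ln[(k_2/k_d)(1 − D₀(k_2−k_d)/(k_d L₀))]
= [1/(0.245−0.141)] ln[(0.245/0.141)(1 − 1.52×0.1040/(0.141×35.6))]
= (1/0.1040) ln[1.738 × 0.9685] = 9.615 × ln(1.683) = 9.615 × 0.5205 = 5.005 d.
D_c = (k_d/k_2) L₀ e^(−k_d t_c) = (0.141/0.245) × 35.6 × e^(−0.141×5.005) = 0.5755 × 35.6 × 0.4938 = 10.12 mg/L.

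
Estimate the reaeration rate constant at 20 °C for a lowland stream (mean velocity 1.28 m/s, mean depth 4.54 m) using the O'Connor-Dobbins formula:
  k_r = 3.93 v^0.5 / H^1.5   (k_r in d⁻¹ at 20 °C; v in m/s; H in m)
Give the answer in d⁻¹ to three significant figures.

k_r = 3.93 × 1.28^0.5 / 4.54^1.5 = 3.93 × 1.131 / 9.674 = 0.4596 d⁻¹.

k_r ≈ 0.460 d⁻¹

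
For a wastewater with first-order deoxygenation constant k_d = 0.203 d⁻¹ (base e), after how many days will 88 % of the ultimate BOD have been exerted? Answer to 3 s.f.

t ≈ 10.4 d

y/L₀ = 1 − e^(−k_d t) = 0.88 ⇒ e^(−k_d t) = 0.120
t = −ln(0.120) / 0.203 = 2.120 / 0.203 = 10.44 d.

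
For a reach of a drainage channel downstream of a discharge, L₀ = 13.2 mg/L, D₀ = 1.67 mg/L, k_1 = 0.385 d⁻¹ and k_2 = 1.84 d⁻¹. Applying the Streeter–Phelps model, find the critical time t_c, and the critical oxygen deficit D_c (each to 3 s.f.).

At the critical point dD/dt = 0, so k_1 L₀ e^(−k_1 t) = k_2 D. Substituting D(t) from the Streeter–Phelps equation and solving for t gives
t_c = ln[(k_2/k_1)(1 − D₀(k_2−k_1)/(k_1 L₀))] / (k_2−k_1).
Here k_2−k_1 = 1.455 d⁻¹ and 1 − D₀(k_2−k_1)/(k_1 L₀) = 1 − 1.67×1.455/(0.385×13.2) = 0.5219, so
t_c = ln(4.779 × 0.5219) / 1.455 = 0.9139 / 1.455 = 0.6281 d.
L(t_c) = L₀ e^(−k_1 t_c) = 13.2 × 0.7852 = 10.36 mg/L, and at the critical point k_2 D_c = k_1 L, so D_c = (0.385/1.84) × 10.36 = 2.169 mg/L.

t_c ≈ 0.628 d; D_c ≈ 2.17 mg/L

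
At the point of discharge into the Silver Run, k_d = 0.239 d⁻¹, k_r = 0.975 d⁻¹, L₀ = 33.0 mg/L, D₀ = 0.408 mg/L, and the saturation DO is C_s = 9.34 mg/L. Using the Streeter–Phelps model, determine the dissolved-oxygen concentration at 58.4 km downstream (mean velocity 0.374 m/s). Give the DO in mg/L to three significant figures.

Travel time t = x/v = 58.4 km / (0.374 m/s) = 58400 m / 0.374 m/s = 156100 s = 1.807 d.
k_d L₀/(k_r−k_d) = 0.239×33.0/(0.975−0.239) = 7.887/0.7360 = 10.72 mg/L.
e^(−k_d t) = e^(−0.239×1.807) = 0.6492; e^(−k_r t) = e^(−0.975×1.807) = 0.1717.
D = 10.72 × (0.6492 − 0.1717) + 0.408 × 0.1717 = 5.118 + 0.07005 = 5.188 mg/L.
DO = C_s − D = 9.34 − 5.188 = 4.152 mg/L.

DO ≈ 4.15 mg/L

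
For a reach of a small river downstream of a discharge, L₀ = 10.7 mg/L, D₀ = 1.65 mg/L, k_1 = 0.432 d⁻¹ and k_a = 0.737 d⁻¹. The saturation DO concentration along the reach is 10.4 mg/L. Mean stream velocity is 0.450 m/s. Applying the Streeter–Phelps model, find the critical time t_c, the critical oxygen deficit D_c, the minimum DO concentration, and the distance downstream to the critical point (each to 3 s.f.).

With k_a/k_1 = 1.706 and 1 − D₀(k_a−k_1)/(k_1 L₀) = 0.8911,
t_c = ln(1.706 × 0.8911) / (0.737 − 0.432) = ln(1.520) / 0.3050 = 0.4189/0.3050 = 1.373 d.
L(t_c) = L₀ e^(−k_1 t_c) = 10.7 × 0.5525 = 5.912 mg/L, and at the critical point k_a D_c = k_1 L, so D_c = (0.432/0.737) × 5.912 = 3.465 mg/L.
Minimum DO = C_s − D_c = 10.4 − 3.465 = 6.935 mg/L.
x_c = v t_c = 0.450 m/s × 1.373 d × 86400 s/d = 53400 m ≈ 53.4 km.

t_c ≈ 1.37 d; D_c ≈ 3.47 mg/L; min DO ≈ 6.93 mg/L; x_c ≈ 53.4 km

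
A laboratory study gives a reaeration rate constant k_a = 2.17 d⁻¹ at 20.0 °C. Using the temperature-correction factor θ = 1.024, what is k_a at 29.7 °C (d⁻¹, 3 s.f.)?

k_a(T₂) = k_a(T₁) · θ^(T₂−T₁) = 2.17 × 1.024^(29.7−20.0)
= 2.17 × 1.024^9.70 = 2.17 × 1.259 = 2.731 d⁻¹.

k_a ≈ 2.73 d⁻¹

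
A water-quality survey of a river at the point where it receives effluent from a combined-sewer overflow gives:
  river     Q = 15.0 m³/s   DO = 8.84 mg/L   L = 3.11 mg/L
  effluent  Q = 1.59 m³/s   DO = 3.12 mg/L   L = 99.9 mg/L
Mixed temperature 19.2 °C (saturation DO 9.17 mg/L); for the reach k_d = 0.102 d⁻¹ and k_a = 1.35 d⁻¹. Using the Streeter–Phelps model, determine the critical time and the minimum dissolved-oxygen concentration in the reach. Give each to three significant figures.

Mixed DO = (15.0×8.84 + 1.59×3.12)/(15.0+1.59) = 137.6/16.59 = 8.292 mg/L.
Mixed L₀ = (15.0×3.11 + 1.59×99.9)/(16.59) = 205.5/16.59 = 12.39 mg/L.
Initial deficit D₀ = C_s − DO₀ = 9.17 − 8.292 = 0.8782 mg/L.
t_c = (1/1.248) ln[(1.35/0.102)(1 − 0.8782×1.248/(0.102×12.39))] = 0.8013 × ln(1.754) = 0.4501 d.
D_c = (0.102/1.35) × 12.39 × e^(−0.102×0.4501) = 0.07556 × 12.39 × 0.9551 = 0.8939 mg/L.
Minimum DO = 9.17 − 0.8939 = 8.276 mg/L.

t_c ≈ 0.450 d; minimum DO ≈ 8.28 mg/L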